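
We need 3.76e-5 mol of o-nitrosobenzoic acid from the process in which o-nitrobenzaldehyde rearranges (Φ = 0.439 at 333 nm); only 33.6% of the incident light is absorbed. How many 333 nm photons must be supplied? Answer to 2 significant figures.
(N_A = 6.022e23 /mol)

1.5e20 photons

Photons that must be absorbed: 3.76e-5 / 0.439 = 8.565e-5 mol.
Incident photons needed: 8.565e-5 / 0.336 = 2.549e-4 mol.
Photon count: 2.549e-4 × 6.022e23 = 1.5e20.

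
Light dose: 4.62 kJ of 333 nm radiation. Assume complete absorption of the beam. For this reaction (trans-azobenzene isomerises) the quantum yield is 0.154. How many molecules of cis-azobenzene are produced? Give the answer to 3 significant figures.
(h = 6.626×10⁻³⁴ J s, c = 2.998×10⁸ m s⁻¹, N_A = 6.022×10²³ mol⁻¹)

Photon energy at 333 nm: hc/λ = (6.626×10⁻³⁴)(2.998×10⁸)/(333×10⁻⁹) = 5.965×10⁻¹⁹ J.
Incident energy: 4.62 kJ = 4620 J.
Photons incident: 4620 / 5.965×10⁻¹⁹ = 7.745×10²¹, i.e. 7.745×10²¹/6.022×10²³ = 0.01286 mol.
Product: Φ × n_abs = 0.154 × 0.01286 = 0.001980 mol.
As a count: 0.001980 × 6.022×10²³ = 1.19×10²¹.

1.19×10²¹ molecules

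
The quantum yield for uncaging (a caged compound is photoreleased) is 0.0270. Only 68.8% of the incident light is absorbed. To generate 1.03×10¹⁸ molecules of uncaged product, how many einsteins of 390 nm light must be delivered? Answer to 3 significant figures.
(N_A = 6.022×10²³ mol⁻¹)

Product: 1.03×10¹⁸ / 6.022×10²³ = 1.710×10⁻⁶ mol.
Photons that must be absorbed: 1.710×10⁻⁶ / 0.0270 = 6.333×10⁻⁵ mol.
Incident photons needed: 6.333×10⁻⁵ / 0.688 = 9.205×10⁻⁵ mol.

9.21×10⁻⁵ einstein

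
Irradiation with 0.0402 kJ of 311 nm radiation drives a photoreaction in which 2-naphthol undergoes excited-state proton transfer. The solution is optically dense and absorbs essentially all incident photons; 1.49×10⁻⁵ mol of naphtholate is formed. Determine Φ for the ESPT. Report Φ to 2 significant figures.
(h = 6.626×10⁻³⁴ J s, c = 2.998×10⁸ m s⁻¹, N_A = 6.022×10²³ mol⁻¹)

Photon energy at 311 nm: hc/λ = (6.626×10⁻³⁴)(2.998×10⁸)/(311×10⁻⁹) = 6.387×10⁻¹⁹ J.
Incident energy: 0.0402 kJ = 40.2 J.
Photons incident: 40.2 / 6.387×10⁻¹⁹ = 6.294×10¹⁹, i.e. 6.294×10¹⁹/6.022×10²³ = 1.045×10⁻⁴ mol.
Φ = 1.49×10⁻⁵ mol / 1.045×10⁻⁴ mol photons = 0.14.

Φ = 0.14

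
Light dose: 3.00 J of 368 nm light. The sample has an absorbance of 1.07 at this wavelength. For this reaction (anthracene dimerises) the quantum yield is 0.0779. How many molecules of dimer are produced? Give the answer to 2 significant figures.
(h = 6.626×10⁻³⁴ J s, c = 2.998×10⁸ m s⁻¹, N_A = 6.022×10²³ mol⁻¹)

4.0×10¹⁷ molecules

Photon energy at 368 nm: hc/λ = (6.626×10⁻³⁴)(2.998×10⁸)/(368×10⁻⁹) = 5.398×10⁻¹⁹ J.
Photons incident: 3.00 / 5.398×10⁻¹⁹ = 5.558×10¹⁸, i.e. 5.558×10¹⁸/6.022×10²³ = 9.229×10⁻⁶ mol.
Fraction absorbed: 1 − 10^(−1.07) = 0.9149.
Photons absorbed: 0.9149 × 9.229×10⁻⁶ = 8.444×10⁻⁶ mol.
Product: Φ × n_abs = 0.0779 × 8.444×10⁻⁶ = 6.578×10⁻⁷ mol.
As a count: 6.578×10⁻⁷ × 6.022×10²³ = 4.0×10¹⁷.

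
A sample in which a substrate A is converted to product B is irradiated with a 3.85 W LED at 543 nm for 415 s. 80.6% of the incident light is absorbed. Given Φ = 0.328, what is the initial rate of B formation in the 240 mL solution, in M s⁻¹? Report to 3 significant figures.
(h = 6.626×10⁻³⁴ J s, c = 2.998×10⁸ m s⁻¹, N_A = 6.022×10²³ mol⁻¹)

1.93×10⁻⁵ M s⁻¹

Photon energy at 543 nm: hc/λ = (6.626×10⁻³⁴)(2.998×10⁸)/(543×10⁻⁹) = 3.658×10⁻¹⁹ J.
Energy delivered: (3.85 W)(415 s) = 1598 J.
Photons incident: 1598 / 3.658×10⁻¹⁹ = 4.369×10²¹, i.e. 4.369×10²¹/6.022×10²³ = 0.007255 mol.
Photons absorbed: 0.806 × 0.007255 = 0.005848 mol.
Product formed: 0.328 × 0.005848 = 0.001918 mol.
Rate: 0.001918 mol / (415 s × 0.24 L) = 1.93×10⁻⁵ M s⁻¹.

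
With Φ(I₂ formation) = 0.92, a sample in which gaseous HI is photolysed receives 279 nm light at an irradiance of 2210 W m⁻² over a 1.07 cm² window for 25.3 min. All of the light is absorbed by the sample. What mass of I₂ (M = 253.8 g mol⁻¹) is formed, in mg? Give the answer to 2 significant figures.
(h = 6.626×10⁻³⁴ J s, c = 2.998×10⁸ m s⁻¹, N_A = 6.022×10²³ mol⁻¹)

200 mg

Photon energy at 279 nm: hc/λ = (6.626×10⁻³⁴)(2.998×10⁸)/(279×10⁻⁹) = 7.120×10⁻¹⁹ J.
Energy delivered: (2210 W m⁻²)(1.07×10⁻⁴ m²)(1518 s) = 359.0 J.
Photons incident: 359.0 / 7.120×10⁻¹⁹ = 5.042×10²⁰, i.e. 5.042×10²⁰/6.022×10²³ = 8.373×10⁻⁴ mol.
Product: Φ × n_abs = 0.92 × 8.373×10⁻⁴ = 7.703×10⁻⁴ mol.
Mass: 7.703×10⁻⁴ × 253.8 = 0.1955 g = 200 mg.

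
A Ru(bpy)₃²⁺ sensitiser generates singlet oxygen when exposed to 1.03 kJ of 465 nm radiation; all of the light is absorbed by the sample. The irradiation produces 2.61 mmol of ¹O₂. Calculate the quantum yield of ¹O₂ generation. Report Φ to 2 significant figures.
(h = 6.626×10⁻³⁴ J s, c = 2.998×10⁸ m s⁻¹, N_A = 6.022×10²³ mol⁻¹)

Φ = 0.65

Product: 2.61 mmol = 0.00261 mol.
Photon energy at 465 nm: hc/λ = (6.626×10⁻³⁴)(2.998×10⁸)/(465×10⁻⁹) = 4.272×10⁻¹⁹ J.
Incident energy: 1.03 kJ = 1030 J.
Photons incident: 1030 / 4.272×10⁻¹⁹ = 2.411×10²¹, i.e. 2.411×10²¹/6.022×10²³ = 0.004004 mol.
Φ = 0.00261 mol / 0.004004 mol photons = 0.65.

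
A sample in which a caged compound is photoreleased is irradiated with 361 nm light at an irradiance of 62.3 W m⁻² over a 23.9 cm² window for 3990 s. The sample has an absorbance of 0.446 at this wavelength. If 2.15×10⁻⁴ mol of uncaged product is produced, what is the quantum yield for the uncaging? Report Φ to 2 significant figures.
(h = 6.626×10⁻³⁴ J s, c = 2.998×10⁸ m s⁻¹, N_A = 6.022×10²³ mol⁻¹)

Photon energy at 361 nm: hc/λ = (6.626×10⁻³⁴)(2.998×10⁸)/(361×10⁻⁹) = 5.503×10⁻¹⁹ J.
Energy delivered: (62.3 W m⁻²)(23.9×10⁻⁴ m²)(3990 s) = 594.1 J.
Photons incident: 594.1 / 5.503×10⁻¹⁹ = 1.080×10²¹, i.e. 1.080×10²¹/6.022×10²³ = 0.001793 mol.
Fraction absorbed: 1 − 10^(−0.446) = 0.6419.
Photons absorbed: 0.6419 × 0.001793 = 0.001151 mol.
Φ = 2.15×10⁻⁴ mol / 0.001151 mol photons = 0.19.

Φ = 0.19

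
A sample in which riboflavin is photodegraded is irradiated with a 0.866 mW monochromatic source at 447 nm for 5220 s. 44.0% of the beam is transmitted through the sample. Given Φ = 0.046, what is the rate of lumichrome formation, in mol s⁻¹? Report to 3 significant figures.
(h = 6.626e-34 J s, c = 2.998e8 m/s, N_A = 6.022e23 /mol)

8.34e-11 mol s⁻¹

Photon energy at 447 nm: hc/λ = (6.626e-34)(2.998e8)/(447e-9) = 4.444e-19 J.
Energy delivered: (0.866 mW)(5220 s) = 4.521 J.
Photons incident: 4.521 / 4.444e-19 = 1.017e19, i.e. 1.017e19/6.022e23 = 1.689e-5 mol.
Fraction absorbed: 1 − 44.0/100 = 0.5600.
Photons absorbed: 0.5600 × 1.689e-5 = 9.458e-6 mol.
Product formed: 0.046 × 9.458e-6 = 4.351e-7 mol.
Rate: 4.351e-7 / 5220 s = 8.34e-11 mol s⁻¹.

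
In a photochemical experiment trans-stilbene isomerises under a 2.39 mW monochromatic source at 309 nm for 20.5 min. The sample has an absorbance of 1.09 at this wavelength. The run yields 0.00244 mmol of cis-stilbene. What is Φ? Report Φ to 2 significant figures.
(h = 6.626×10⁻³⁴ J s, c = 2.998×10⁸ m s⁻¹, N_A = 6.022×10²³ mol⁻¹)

Product: 0.00244 mmol = 2.44×10⁻⁶ mol.
Photon energy at 309 nm: hc/λ = (6.626×10⁻³⁴)(2.998×10⁸)/(309×10⁻⁹) = 6.429×10⁻¹⁹ J.
Energy delivered: (2.39 mW)(1230 s) = 2.940 J.
Photons incident: 2.940 / 6.429×10⁻¹⁹ = 4.573×10¹⁸, i.e. 4.573×10¹⁸/6.022×10²³ = 7.594×10⁻⁶ mol.
Fraction absorbed: 1 − 10^(−1.09) = 0.9187.
Photons absorbed: 0.9187 × 7.594×10⁻⁶ = 6.977×10⁻⁶ mol.
Φ = 2.44×10⁻⁶ mol / 6.977×10⁻⁶ mol photons = 0.35.

Φ = 0.35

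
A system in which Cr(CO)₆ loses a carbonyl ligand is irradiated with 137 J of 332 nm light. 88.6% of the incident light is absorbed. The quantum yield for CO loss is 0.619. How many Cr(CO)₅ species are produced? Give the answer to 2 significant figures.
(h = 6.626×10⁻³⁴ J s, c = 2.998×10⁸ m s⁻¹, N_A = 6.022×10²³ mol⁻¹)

Photon energy at 332 nm: hc/λ = (6.626×10⁻³⁴)(2.998×10⁸)/(332×10⁻⁹) = 5.983×10⁻¹⁹ J.
Photons incident: 137 / 5.983×10⁻¹⁹ = 2.290×10²⁰, i.e. 2.290×10²⁰/6.022×10²³ = 3.803×10⁻⁴ mol.
Photons absorbed: 0.886 × 3.803×10⁻⁴ = 3.369×10⁻⁴ mol.
Product: Φ × n_abs = 0.619 × 3.369×10⁻⁴ = 2.085×10⁻⁴ mol.
As a count: 2.085×10⁻⁴ × 6.022×10²³ = 1.3×10²⁰.

1.3×10²⁰ species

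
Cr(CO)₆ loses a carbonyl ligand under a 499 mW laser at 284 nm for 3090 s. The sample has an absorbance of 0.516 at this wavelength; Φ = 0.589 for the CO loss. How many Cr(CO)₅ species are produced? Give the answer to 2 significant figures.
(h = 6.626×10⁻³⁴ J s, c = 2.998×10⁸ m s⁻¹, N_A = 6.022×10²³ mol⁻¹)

9.0×10²⁰ species

Photon energy at 284 nm: hc/λ = (6.626×10⁻³⁴)(2.998×10⁸)/(284×10⁻⁹) = 6.995×10⁻¹⁹ J.
Energy delivered: (499 mW)(3090 s) = 1542 J.
Photons incident: 1542 / 6.995×10⁻¹⁹ = 2.204×10²¹, i.e. 2.204×10²¹/6.022×10²³ = 0.003660 mol.
Fraction absorbed: 1 − 10^(−0.516) = 0.6952.
Photons absorbed: 0.6952 × 0.003660 = 0.002544 mol.
Product: Φ × n_abs = 0.589 × 0.002544 = 0.001498 mol.
As a count: 0.001498 × 6.022×10²³ = 9.0×10²⁰.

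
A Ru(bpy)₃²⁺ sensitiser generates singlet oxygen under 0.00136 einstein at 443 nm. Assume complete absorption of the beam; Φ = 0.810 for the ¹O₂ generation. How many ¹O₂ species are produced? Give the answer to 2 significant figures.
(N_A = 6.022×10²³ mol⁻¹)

6.6×10²⁰ species

Product: Φ × n_abs = 0.810 × 0.00136 = 0.001102 mol.
As a count: 0.001102 × 6.022×10²³ = 6.6×10²⁰.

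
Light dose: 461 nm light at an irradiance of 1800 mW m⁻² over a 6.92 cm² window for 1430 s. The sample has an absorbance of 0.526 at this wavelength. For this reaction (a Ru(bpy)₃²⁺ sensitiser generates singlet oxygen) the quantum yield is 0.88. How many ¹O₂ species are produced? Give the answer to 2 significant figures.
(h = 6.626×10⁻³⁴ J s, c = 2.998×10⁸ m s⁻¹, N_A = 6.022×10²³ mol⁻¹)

Photon energy at 461 nm: hc/λ = (6.626×10⁻³⁴)(2.998×10⁸)/(461×10⁻⁹) = 4.309×10⁻¹⁹ J.
Energy delivered: (1800 mW m⁻²)(6.92×10⁻⁴ m²)(1430 s) = 1.781 J.
Photons incident: 1.781 / 4.309×10⁻¹⁹ = 4.133×10¹⁸, i.e. 4.133×10¹⁸/6.022×10²³ = 6.863×10⁻⁶ mol.
Fraction absorbed: 1 − 10^(−0.526) = 0.7021.
Photons absorbed: 0.7021 × 6.863×10⁻⁶ = 4.819×10⁻⁶ mol.
Product: Φ × n_abs = 0.88 × 4.819×10⁻⁶ = 4.241×10⁻⁶ mol.
As a count: 4.241×10⁻⁶ × 6.022×10²³ = 2.6×10¹⁸.

2.6×10¹⁸ species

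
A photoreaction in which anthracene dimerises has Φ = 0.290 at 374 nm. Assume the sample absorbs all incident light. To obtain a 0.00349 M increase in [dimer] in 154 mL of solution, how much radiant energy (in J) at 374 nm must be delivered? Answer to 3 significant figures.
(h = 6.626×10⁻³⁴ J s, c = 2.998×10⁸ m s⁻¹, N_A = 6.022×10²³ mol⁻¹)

Product: (0.00349 M)(0.154 L) = 5.375×10⁻⁴ mol.
Photons that must be absorbed: 5.375×10⁻⁴ / 0.290 = 0.001853 mol.
Photon energy: hc/λ = 5.311×10⁻¹⁹ J; per mole, 3.198×10⁵ J mol⁻¹.
Energy required: 0.001853 × 3.198×10⁵ = 593 J.

593 J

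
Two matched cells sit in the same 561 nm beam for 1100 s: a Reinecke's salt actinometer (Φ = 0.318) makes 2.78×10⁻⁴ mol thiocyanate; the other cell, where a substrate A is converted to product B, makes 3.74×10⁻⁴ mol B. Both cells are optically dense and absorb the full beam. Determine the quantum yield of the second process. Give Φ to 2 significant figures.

Φ = 0.43

Photons absorbed by the actinometer: 2.78×10⁻⁴ / 0.318 = 8.742×10⁻⁴ mol.
Φ(unknown) = 3.74×10⁻⁴ / 8.742×10⁻⁴ = 0.43.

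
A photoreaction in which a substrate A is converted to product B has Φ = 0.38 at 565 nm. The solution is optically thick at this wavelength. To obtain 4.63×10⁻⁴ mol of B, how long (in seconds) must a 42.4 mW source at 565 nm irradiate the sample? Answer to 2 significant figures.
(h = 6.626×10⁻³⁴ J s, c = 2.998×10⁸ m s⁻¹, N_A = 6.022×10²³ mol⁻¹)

t ≈ 6100 s

Photons that must be absorbed: 4.63×10⁻⁴ / 0.38 = 0.001218 mol.
Photon energy: hc/λ = 3.516×10⁻¹⁹ J; per mole, 2.117×10⁵ J mol⁻¹.
Energy required: 0.001218 × 2.117×10⁵ = 257.9 J.
Time: 257.9 J / 0.0424 W = 6100 s.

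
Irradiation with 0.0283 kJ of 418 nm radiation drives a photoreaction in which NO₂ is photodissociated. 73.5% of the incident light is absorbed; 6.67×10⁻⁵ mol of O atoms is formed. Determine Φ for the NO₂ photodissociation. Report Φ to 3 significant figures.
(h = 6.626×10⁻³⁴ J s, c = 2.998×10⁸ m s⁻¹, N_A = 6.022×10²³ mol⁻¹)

Φ = 0.918

Photon energy at 418 nm: hc/λ = (6.626×10⁻³⁴)(2.998×10⁸)/(418×10⁻⁹) = 4.752×10⁻¹⁹ J.
Incident energy: 0.0283 kJ = 28.3 J.
Photons incident: 28.3 / 4.752×10⁻¹⁹ = 5.955×10¹⁹, i.e. 5.955×10¹⁹/6.022×10²³ = 9.889×10⁻⁵ mol.
Photons absorbed: 0.735 × 9.889×10⁻⁵ = 7.268×10⁻⁵ mol.
Φ = 6.67×10⁻⁵ mol / 7.268×10⁻⁵ mol photons = 0.918.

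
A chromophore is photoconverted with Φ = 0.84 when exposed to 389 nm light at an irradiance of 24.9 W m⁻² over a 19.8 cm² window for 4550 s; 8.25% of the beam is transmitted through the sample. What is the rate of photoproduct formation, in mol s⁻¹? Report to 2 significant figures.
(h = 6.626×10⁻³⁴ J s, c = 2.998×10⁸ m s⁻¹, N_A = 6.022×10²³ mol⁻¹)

Photon energy at 389 nm: hc/λ = (6.626×10⁻³⁴)(2.998×10⁸)/(389×10⁻⁹) = 5.107×10⁻¹⁹ J.
Energy delivered: (24.9 W m⁻²)(19.8×10⁻⁴ m²)(4550 s) = 224.3 J.
Photons incident: 224.3 / 5.107×10⁻¹⁹ = 4.392×10²⁰, i.e. 4.392×10²⁰/6.022×10²³ = 7.293×10⁻⁴ mol.
Fraction absorbed: 1 − 8.25/100 = 0.9175.
Photons absorbed: 0.9175 × 7.293×10⁻⁴ = 6.691×10⁻⁴ mol.
Product formed: 0.84 × 6.691×10⁻⁴ = 5.620×10⁻⁴ mol.
Rate: 5.620×10⁻⁴ / 4550 s = 1.2×10⁻⁷ mol s⁻¹.

1.2×10⁻⁷ mol s⁻¹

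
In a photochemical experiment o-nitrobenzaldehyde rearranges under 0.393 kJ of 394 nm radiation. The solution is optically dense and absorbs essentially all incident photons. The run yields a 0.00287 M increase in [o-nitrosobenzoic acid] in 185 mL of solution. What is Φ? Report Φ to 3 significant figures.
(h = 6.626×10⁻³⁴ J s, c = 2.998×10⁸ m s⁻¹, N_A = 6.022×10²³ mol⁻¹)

Product: (0.00287 M)(0.185 L) = 5.310×10⁻⁴ mol.
Photon energy at 394 nm: hc/λ = (6.626×10⁻³⁴)(2.998×10⁸)/(394×10⁻⁹) = 5.042×10⁻¹⁹ J.
Incident energy: 0.393 kJ = 393 J.
Photons incident: 393 / 5.042×10⁻¹⁹ = 7.795×10²⁰, i.e. 7.795×10²⁰/6.022×10²³ = 0.001294 mol.
Φ = 5.310×10⁻⁴ mol / 0.001294 mol photons = 0.410.

Φ = 0.410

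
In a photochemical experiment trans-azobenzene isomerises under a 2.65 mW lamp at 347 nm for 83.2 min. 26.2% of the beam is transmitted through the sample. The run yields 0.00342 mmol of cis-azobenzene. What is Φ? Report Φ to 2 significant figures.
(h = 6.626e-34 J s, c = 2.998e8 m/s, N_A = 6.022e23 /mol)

Product: 0.00342 mmol = 3.42e-6 mol.
Photon energy at 347 nm: hc/λ = (6.626e-34)(2.998e8)/(347e-9) = 5.725e-19 J.
Energy delivered: (2.65 mW)(4992 s) = 13.23 J.
Photons incident: 13.23 / 5.725e-19 = 2.311e19, i.e. 2.311e19/6.022e23 = 3.838e-5 mol.
Fraction absorbed: 1 − 26.2/100 = 0.7380.
Photons absorbed: 0.7380 × 3.838e-5 = 2.832e-5 mol.
Φ = 3.42e-6 mol / 2.832e-5 mol photons = 0.12.

Φ = 0.12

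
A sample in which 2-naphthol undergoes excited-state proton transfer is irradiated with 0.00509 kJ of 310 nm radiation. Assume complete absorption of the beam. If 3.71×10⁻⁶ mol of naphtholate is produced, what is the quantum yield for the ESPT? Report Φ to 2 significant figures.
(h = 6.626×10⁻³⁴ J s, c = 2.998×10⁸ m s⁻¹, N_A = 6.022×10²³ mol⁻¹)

Photon energy at 310 nm: hc/λ = (6.626×10⁻³⁴)(2.998×10⁸)/(310×10⁻⁹) = 6.408×10⁻¹⁹ J.
Incident energy: 0.00509 kJ = 5.09 J.
Photons incident: 5.09 / 6.408×10⁻¹⁹ = 7.943×10¹⁸, i.e. 7.943×10¹⁸/6.022×10²³ = 1.319×10⁻⁵ mol.
Φ = 3.71×10⁻⁶ mol / 1.319×10⁻⁵ mol photons = 0.28.

Φ = 0.28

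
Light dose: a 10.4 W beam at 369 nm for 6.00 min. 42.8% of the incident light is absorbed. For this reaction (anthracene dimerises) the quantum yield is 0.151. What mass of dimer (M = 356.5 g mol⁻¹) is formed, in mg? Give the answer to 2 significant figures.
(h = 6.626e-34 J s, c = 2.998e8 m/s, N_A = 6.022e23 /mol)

Photon energy at 369 nm: hc/λ = (6.626e-34)(2.998e8)/(369e-9) = 5.383e-19 J.
Energy delivered: (10.4 W)(360 s) = 3744 J.
Photons incident: 3744 / 5.383e-19 = 6.955e21, i.e. 6.955e21/6.022e23 = 0.01155 mol.
Photons absorbed: 0.428 × 0.01155 = 0.004943 mol.
Product: Φ × n_abs = 0.151 × 0.004943 = 7.464e-4 mol.
Mass: 7.464e-4 × 356.5 = 0.2661 g = 270 mg.

270 mg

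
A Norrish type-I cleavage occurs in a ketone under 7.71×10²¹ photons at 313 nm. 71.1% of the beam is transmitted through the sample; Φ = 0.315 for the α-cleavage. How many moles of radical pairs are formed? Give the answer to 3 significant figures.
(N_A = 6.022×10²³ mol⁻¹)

Moles of photons: 7.71×10²¹ / 6.022×10²³ = 0.01280 mol.
Fraction absorbed: 1 − 71.1/100 = 0.2890.
Photons absorbed: 0.2890 × 0.01280 = 0.003699 mol.
Product: Φ × n_abs = 0.315 × 0.003699 = 0.001165 mol.

0.00117 mol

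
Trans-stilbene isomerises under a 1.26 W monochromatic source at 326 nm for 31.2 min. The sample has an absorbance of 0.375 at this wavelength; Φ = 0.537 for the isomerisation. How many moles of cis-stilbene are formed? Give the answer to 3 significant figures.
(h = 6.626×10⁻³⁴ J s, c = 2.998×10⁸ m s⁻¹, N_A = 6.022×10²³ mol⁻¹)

0.00200 mol

Photon energy at 326 nm: hc/λ = (6.626×10⁻³⁴)(2.998×10⁸)/(326×10⁻⁹) = 6.093×10⁻¹⁹ J.
Energy delivered: (1.26 W)(1872 s) = 2359 J.
Photons incident: 2359 / 6.093×10⁻¹⁹ = 3.872×10²¹, i.e. 3.872×10²¹/6.022×10²³ = 0.006430 mol.
Fraction absorbed: 1 − 10^(−0.375) = 0.5783.
Photons absorbed: 0.5783 × 0.006430 = 0.003718 mol.
Product: Φ × n_abs = 0.537 × 0.003718 = 0.001997 mol.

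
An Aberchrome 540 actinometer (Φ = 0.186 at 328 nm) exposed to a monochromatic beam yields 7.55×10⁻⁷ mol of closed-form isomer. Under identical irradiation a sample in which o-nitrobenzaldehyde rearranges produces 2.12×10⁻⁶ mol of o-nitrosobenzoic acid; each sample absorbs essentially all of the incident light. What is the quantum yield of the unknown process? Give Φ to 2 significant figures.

Φ = 0.52

Photons absorbed by the actinometer: 7.55×10⁻⁷ / 0.186 = 4.059×10⁻⁶ mol.
Φ(unknown) = 2.12×10⁻⁶ / 4.059×10⁻⁶ = 0.52.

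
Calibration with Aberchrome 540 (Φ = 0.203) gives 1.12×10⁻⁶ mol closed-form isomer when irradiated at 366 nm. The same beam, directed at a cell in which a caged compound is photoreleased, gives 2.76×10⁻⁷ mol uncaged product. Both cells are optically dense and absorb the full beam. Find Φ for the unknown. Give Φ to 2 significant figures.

Photons absorbed by the actinometer: 1.12×10⁻⁶ / 0.203 = 5.517×10⁻⁶ mol.
Φ(unknown) = 2.76×10⁻⁷ / 5.517×10⁻⁶ = 0.050.

Φ = 0.050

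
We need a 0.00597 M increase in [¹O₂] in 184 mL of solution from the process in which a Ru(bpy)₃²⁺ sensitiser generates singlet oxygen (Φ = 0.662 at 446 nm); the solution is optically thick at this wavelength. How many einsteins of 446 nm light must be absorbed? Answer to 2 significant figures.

0.0017 einstein

Product: (0.00597 M)(0.184 L) = 0.001098 mol.
Photons that must be absorbed: 0.001098 / 0.662 = 0.001659 mol.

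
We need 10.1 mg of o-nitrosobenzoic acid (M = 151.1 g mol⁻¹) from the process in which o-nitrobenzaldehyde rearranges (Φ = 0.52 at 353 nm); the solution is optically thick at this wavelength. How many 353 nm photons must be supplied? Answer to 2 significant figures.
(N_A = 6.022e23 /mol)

Product: 10.1 mg / 151.1 g mol⁻¹ = 6.684e-5 mol.
Photons that must be absorbed: 6.684e-5 / 0.52 = 1.285e-4 mol.
Photon count: 1.285e-4 × 6.022e23 = 7.7e19.

7.7e19 photons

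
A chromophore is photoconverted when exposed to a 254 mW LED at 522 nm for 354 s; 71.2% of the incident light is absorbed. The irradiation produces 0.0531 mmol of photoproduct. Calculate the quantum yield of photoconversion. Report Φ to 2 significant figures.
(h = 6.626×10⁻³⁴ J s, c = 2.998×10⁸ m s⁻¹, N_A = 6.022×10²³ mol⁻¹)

Product: 0.0531 mmol = 5.31×10⁻⁵ mol.
Photon energy at 522 nm: hc/λ = (6.626×10⁻³⁴)(2.998×10⁸)/(522×10⁻⁹) = 3.806×10⁻¹⁹ J.
Energy delivered: (254 mW)(354 s) = 89.92 J.
Photons incident: 89.92 / 3.806×10⁻¹⁹ = 2.363×10²⁰, i.e. 2.363×10²⁰/6.022×10²³ = 3.924×10⁻⁴ mol.
Photons absorbed: 0.712 × 3.924×10⁻⁴ = 2.794×10⁻⁴ mol.
Φ = 5.31×10⁻⁵ mol / 2.794×10⁻⁴ mol photons = 0.19.

Φ = 0.19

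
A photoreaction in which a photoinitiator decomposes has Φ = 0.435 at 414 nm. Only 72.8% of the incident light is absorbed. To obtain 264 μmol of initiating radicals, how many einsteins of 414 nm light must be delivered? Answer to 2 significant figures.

8.3×10⁻⁴ einstein

Product: 264 μmol = 2.64×10⁻⁴ mol.
Photons that must be absorbed: 2.64×10⁻⁴ / 0.435 = 6.069×10⁻⁴ mol.
Incident photons needed: 6.069×10⁻⁴ / 0.728 = 8.337×10⁻⁴ mol.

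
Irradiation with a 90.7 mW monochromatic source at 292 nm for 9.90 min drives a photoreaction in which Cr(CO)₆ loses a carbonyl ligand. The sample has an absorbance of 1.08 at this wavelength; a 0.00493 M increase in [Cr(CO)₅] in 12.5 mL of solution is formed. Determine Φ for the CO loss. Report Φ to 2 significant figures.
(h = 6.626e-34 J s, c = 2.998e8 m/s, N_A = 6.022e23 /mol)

Product: (0.00493 M)(0.0125 L) = 6.163e-5 mol.
Photon energy at 292 nm: hc/λ = (6.626e-34)(2.998e8)/(292e-9) = 6.803e-19 J.
Energy delivered: (90.7 mW)(594 s) = 53.88 J.
Photons incident: 53.88 / 6.803e-19 = 7.920e19, i.e. 7.920e19/6.022e23 = 1.315e-4 mol.
Fraction absorbed: 1 − 10^(−1.08) = 0.9168.
Photons absorbed: 0.9168 × 1.315e-4 = 1.206e-4 mol.
Φ = 6.163e-5 mol / 1.206e-4 mol photons = 0.51.

Φ = 0.51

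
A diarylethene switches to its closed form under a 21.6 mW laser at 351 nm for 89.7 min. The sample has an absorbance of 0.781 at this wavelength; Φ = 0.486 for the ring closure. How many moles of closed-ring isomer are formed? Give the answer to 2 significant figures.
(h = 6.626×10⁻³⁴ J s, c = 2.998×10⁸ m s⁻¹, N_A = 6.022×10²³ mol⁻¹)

1.4×10⁻⁴ mol

Photon energy at 351 nm: hc/λ = (6.626×10⁻³⁴)(2.998×10⁸)/(351×10⁻⁹) = 5.659×10⁻¹⁹ J.
Energy delivered: (21.6 mW)(5382 s) = 116.3 J.
Photons incident: 116.3 / 5.659×10⁻¹⁹ = 2.055×10²⁰, i.e. 2.055×10²⁰/6.022×10²³ = 3.412×10⁻⁴ mol.
Fraction absorbed: 1 − 10^(−0.781) = 0.8344.
Photons absorbed: 0.8344 × 3.412×10⁻⁴ = 2.847×10⁻⁴ mol.
Product: Φ × n_abs = 0.486 × 2.847×10⁻⁴ = 1.384×10⁻⁴ mol.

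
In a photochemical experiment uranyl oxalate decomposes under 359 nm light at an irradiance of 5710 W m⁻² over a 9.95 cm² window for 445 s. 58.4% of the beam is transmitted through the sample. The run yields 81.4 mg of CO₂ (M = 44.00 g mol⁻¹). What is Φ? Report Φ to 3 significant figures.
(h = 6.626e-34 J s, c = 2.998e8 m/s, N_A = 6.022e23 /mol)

Product: 81.4 mg / 44.00 g mol⁻¹ = 0.001850 mol.
Photon energy at 359 nm: hc/λ = (6.626e-34)(2.998e8)/(359e-9) = 5.533e-19 J.
Energy delivered: (5710 W m⁻²)(9.95e-4 m²)(445 s) = 2528 J.
Photons incident: 2528 / 5.533e-19 = 4.569e21, i.e. 4.569e21/6.022e23 = 0.007587 mol.
Fraction absorbed: 1 − 58.4/100 = 0.4160.
Photons absorbed: 0.4160 × 0.007587 = 0.003156 mol.
Φ = 0.001850 mol / 0.003156 mol photons = 0.586.

Φ = 0.586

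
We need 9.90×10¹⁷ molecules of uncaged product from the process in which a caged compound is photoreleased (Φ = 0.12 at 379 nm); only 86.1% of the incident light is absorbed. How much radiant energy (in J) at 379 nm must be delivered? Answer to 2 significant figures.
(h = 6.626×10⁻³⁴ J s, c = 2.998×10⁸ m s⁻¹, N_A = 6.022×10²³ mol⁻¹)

5.0 J

Product: 9.90×10¹⁷ / 6.022×10²³ = 1.644×10⁻⁶ mol.
Photons that must be absorbed: 1.644×10⁻⁶ / 0.12 = 1.370×10⁻⁵ mol.
Incident photons needed: 1.370×10⁻⁵ / 0.861 = 1.591×10⁻⁵ mol.
Photon energy: hc/λ = 5.241×10⁻¹⁹ J; per mole, 3.156×10⁵ J mol⁻¹.
Energy required: 1.591×10⁻⁵ × 3.156×10⁵ = 5.0 J.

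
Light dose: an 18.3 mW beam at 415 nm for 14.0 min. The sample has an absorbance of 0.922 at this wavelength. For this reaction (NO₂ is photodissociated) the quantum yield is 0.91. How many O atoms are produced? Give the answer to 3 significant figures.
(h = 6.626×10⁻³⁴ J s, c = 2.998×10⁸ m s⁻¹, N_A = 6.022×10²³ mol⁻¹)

Photon energy at 415 nm: hc/λ = (6.626×10⁻³⁴)(2.998×10⁸)/(415×10⁻⁹) = 4.787×10⁻¹⁹ J.
Energy delivered: (18.3 mW)(840 s) = 15.37 J.
Photons incident: 15.37 / 4.787×10⁻¹⁹ = 3.211×10¹⁹, i.e. 3.211×10¹⁹/6.022×10²³ = 5.332×10⁻⁵ mol.
Fraction absorbed: 1 − 10^(−0.922) = 0.8803.
Photons absorbed: 0.8803 × 5.332×10⁻⁵ = 4.694×10⁻⁵ mol.
Product: Φ × n_abs = 0.91 × 4.694×10⁻⁵ = 4.272×10⁻⁵ mol.
As a count: 4.272×10⁻⁵ × 6.022×10²³ = 2.57×10¹⁹.

2.57×10¹⁹ atoms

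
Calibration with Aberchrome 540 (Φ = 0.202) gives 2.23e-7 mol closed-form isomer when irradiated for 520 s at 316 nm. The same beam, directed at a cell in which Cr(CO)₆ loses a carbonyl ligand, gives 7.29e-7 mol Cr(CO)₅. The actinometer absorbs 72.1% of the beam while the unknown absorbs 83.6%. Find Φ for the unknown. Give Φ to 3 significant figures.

Φ = 0.570

Photons absorbed by the actinometer: 2.23e-7 / 0.202 = 1.104e-6 mol.
Incident flux: 1.104e-6 / 0.721 = 1.531e-6 einstein.
Absorbed by unknown: 0.836 × 1.531e-6 = 1.280e-6 mol.
Φ(unknown) = 7.29e-7 / 1.280e-6 = 0.570.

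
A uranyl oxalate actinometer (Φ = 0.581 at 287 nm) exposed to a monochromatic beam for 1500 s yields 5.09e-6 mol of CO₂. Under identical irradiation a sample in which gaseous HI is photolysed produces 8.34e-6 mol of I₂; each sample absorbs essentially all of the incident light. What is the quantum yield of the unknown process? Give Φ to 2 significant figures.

Photons absorbed by the actinometer: 5.09e-6 / 0.581 = 8.761e-6 mol.
Φ(unknown) = 8.34e-6 / 8.761e-6 = 0.95.

Φ = 0.95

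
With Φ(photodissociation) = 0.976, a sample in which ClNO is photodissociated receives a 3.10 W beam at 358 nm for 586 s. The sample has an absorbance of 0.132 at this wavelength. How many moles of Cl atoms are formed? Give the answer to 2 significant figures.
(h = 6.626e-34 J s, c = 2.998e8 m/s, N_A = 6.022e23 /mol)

0.0014 mol

Photon energy at 358 nm: hc/λ = (6.626e-34)(2.998e8)/(358e-9) = 5.549e-19 J.
Energy delivered: (3.10 W)(586 s) = 1817 J.
Photons incident: 1817 / 5.549e-19 = 3.274e21, i.e. 3.274e21/6.022e23 = 0.005437 mol.
Fraction absorbed: 1 − 10^(−0.132) = 0.2621.
Photons absorbed: 0.2621 × 0.005437 = 0.001425 mol.
Product: Φ × n_abs = 0.976 × 0.001425 = 0.001391 mol.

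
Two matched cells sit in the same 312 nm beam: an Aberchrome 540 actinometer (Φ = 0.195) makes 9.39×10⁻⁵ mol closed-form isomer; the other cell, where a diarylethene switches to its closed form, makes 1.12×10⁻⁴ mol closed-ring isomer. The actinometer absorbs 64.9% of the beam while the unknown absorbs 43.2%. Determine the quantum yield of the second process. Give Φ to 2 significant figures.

Photons absorbed by the actinometer: 9.39×10⁻⁵ / 0.195 = 4.815×10⁻⁴ mol.
Incident flux: 4.815×10⁻⁴ / 0.649 = 7.419×10⁻⁴ einstein.
Absorbed by unknown: 0.432 × 7.419×10⁻⁴ = 3.205×10⁻⁴ mol.
Φ(unknown) = 1.12×10⁻⁴ / 3.205×10⁻⁴ = 0.35.

Φ = 0.35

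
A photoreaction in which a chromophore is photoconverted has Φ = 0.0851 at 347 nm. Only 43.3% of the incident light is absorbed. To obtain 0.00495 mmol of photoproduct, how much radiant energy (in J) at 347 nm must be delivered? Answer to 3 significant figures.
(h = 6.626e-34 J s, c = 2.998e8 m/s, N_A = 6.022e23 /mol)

Product: 0.00495 mmol = 4.95e-6 mol.
Photons that must be absorbed: 4.95e-6 / 0.0851 = 5.817e-5 mol.
Incident photons needed: 5.817e-5 / 0.433 = 1.343e-4 mol.
Photon energy: hc/λ = 5.725e-19 J; per mole, 3.448e5 J mol⁻¹.
Energy required: 1.343e-4 × 3.448e5 = 46.3 J.

46.3 J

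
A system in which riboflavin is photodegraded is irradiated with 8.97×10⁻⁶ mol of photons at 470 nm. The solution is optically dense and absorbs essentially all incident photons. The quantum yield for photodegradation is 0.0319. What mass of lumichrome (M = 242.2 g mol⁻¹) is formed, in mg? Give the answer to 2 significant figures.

Product: Φ × n_abs = 0.0319 × 8.97×10⁻⁶ = 2.861×10⁻⁷ mol.
Mass: 2.861×10⁻⁷ × 242.2 = 6.929×10⁻⁵ g = 0.069 mg.

0.069 mg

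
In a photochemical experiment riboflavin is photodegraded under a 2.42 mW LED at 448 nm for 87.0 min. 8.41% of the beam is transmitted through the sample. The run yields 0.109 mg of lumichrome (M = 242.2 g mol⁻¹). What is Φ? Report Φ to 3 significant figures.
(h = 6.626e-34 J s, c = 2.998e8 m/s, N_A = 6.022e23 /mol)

Φ = 0.0104

Product: 0.109 mg / 242.2 g mol⁻¹ = 4.500e-7 mol.
Photon energy at 448 nm: hc/λ = (6.626e-34)(2.998e8)/(448e-9) = 4.434e-19 J.
Energy delivered: (2.42 mW)(5220 s) = 12.63 J.
Photons incident: 12.63 / 4.434e-19 = 2.848e19, i.e. 2.848e19/6.022e23 = 4.729e-5 mol.
Fraction absorbed: 1 − 8.41/100 = 0.9159.
Photons absorbed: 0.9159 × 4.729e-5 = 4.331e-5 mol.
Φ = 4.500e-7 mol / 4.331e-5 mol photons = 0.0104.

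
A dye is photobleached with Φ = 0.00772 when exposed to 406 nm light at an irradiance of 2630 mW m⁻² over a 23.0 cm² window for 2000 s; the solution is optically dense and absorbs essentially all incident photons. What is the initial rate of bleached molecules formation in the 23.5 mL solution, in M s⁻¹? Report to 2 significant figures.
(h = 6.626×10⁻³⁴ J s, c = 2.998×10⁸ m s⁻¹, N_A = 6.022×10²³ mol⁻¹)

6.7×10⁻⁹ M s⁻¹

Photon energy at 406 nm: hc/λ = (6.626×10⁻³⁴)(2.998×10⁸)/(406×10⁻⁹) = 4.893×10⁻¹⁹ J.
Energy delivered: (2630 mW m⁻²)(23.0×10⁻⁴ m²)(2000 s) = 12.10 J.
Photons incident: 12.10 / 4.893×10⁻¹⁹ = 2.473×10¹⁹, i.e. 2.473×10¹⁹/6.022×10²³ = 4.107×10⁻⁵ mol.
Product formed: 0.00772 × 4.107×10⁻⁵ = 3.171×10⁻⁷ mol.
Rate: 3.171×10⁻⁷ mol / (2000 s × 0.0235 L) = 6.7×10⁻⁹ M s⁻¹.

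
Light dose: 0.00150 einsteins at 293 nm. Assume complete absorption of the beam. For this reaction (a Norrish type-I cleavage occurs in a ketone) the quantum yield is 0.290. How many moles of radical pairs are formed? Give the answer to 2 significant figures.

4.4×10⁻⁴ mol

Product: Φ × n_abs = 0.290 × 0.00150 = 4.350×10⁻⁴ mol.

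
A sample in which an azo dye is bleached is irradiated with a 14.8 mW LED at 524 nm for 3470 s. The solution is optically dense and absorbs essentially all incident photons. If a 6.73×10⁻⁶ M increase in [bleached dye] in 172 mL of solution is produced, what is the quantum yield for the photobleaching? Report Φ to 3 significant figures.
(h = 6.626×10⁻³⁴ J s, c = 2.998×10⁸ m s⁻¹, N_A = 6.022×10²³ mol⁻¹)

Φ = 0.00515

Product: (6.73×10⁻⁶ M)(0.172 L) = 1.158×10⁻⁶ mol.
Photon energy at 524 nm: hc/λ = (6.626×10⁻³⁴)(2.998×10⁸)/(524×10⁻⁹) = 3.791×10⁻¹⁹ J.
Energy delivered: (14.8 mW)(3470 s) = 51.36 J.
Photons incident: 51.36 / 3.791×10⁻¹⁹ = 1.355×10²⁰, i.e. 1.355×10²⁰/6.022×10²³ = 2.250×10⁻⁴ mol.
Φ = 1.158×10⁻⁶ mol / 2.250×10⁻⁴ mol photons = 0.00515.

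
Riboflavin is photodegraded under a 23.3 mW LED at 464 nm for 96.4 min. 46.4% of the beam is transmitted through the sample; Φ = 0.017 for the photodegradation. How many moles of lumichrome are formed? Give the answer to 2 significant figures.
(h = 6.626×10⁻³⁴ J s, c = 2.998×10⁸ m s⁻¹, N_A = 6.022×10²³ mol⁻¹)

Photon energy at 464 nm: hc/λ = (6.626×10⁻³⁴)(2.998×10⁸)/(464×10⁻⁹) = 4.281×10⁻¹⁹ J.
Energy delivered: (23.3 mW)(5784 s) = 134.8 J.
Photons incident: 134.8 / 4.281×10⁻¹⁹ = 3.149×10²⁰, i.e. 3.149×10²⁰/6.022×10²³ = 5.229×10⁻⁴ mol.
Fraction absorbed: 1 − 46.4/100 = 0.5360.
Photons absorbed: 0.5360 × 5.229×10⁻⁴ = 2.803×10⁻⁴ mol.
Product: Φ × n_abs = 0.017 × 2.803×10⁻⁴ = 4.765×10⁻⁶ mol.

4.8×10⁻⁶ mol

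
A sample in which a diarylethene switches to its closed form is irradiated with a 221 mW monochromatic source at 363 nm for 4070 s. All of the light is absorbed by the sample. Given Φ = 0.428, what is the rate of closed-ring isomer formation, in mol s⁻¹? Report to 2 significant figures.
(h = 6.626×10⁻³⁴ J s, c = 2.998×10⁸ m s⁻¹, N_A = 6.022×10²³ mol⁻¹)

Photon energy at 363 nm: hc/λ = (6.626×10⁻³⁴)(2.998×10⁸)/(363×10⁻⁹) = 5.472×10⁻¹⁹ J.
Energy delivered: (221 mW)(4070 s) = 899.5 J.
Photons incident: 899.5 / 5.472×10⁻¹⁹ = 1.644×10²¹, i.e. 1.644×10²¹/6.022×10²³ = 0.002730 mol.
Product formed: 0.428 × 0.002730 = 0.001168 mol.
Rate: 0.001168 / 4070 s = 2.9×10⁻⁷ mol s⁻¹.

2.9×10⁻⁷ mol s⁻¹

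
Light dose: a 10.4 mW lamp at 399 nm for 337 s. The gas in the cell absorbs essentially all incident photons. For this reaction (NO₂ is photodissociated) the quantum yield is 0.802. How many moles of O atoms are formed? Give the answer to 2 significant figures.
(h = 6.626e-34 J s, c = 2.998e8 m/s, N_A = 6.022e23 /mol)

9.4e-6 mol

Photon energy at 399 nm: hc/λ = (6.626e-34)(2.998e8)/(399e-9) = 4.979e-19 J.
Energy delivered: (10.4 mW)(337 s) = 3.505 J.
Photons incident: 3.505 / 4.979e-19 = 7.040e18, i.e. 7.040e18/6.022e23 = 1.169e-5 mol.
Product: Φ × n_abs = 0.802 × 1.169e-5 = 9.375e-6 mol.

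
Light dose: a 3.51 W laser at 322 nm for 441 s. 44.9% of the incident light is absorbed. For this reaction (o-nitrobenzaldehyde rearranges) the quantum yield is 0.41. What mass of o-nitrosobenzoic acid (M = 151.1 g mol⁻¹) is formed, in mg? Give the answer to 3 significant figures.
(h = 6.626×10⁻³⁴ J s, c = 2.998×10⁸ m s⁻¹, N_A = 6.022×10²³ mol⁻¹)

Photon energy at 322 nm: hc/λ = (6.626×10⁻³⁴)(2.998×10⁸)/(322×10⁻⁹) = 6.169×10⁻¹⁹ J.
Energy delivered: (3.51 W)(441 s) = 1548 J.
Photons incident: 1548 / 6.169×10⁻¹⁹ = 2.509×10²¹, i.e. 2.509×10²¹/6.022×10²³ = 0.004166 mol.
Photons absorbed: 0.449 × 0.004166 = 0.001871 mol.
Product: Φ × n_abs = 0.41 × 0.001871 = 7.671×10⁻⁴ mol.
Mass: 7.671×10⁻⁴ × 151.1 = 0.1159 g = 116 mg.

116 mg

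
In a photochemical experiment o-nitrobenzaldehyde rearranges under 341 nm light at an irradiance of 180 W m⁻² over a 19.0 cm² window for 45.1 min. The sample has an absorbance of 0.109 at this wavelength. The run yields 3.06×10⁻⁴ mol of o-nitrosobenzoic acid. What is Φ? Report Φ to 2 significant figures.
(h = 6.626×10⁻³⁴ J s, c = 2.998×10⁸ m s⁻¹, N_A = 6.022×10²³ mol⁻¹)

Φ = 0.52

Photon energy at 341 nm: hc/λ = (6.626×10⁻³⁴)(2.998×10⁸)/(341×10⁻⁹) = 5.825×10⁻¹⁹ J.
Energy delivered: (180 W m⁻²)(19.0×10⁻⁴ m²)(2706 s) = 925.5 J.
Photons incident: 925.5 / 5.825×10⁻¹⁹ = 1.589×10²¹, i.e. 1.589×10²¹/6.022×10²³ = 0.002639 mol.
Fraction absorbed: 1 − 10^(−0.109) = 0.2220.
Photons absorbed: 0.2220 × 0.002639 = 5.859×10⁻⁴ mol.
Φ = 3.06×10⁻⁴ mol / 5.859×10⁻⁴ mol photons = 0.52.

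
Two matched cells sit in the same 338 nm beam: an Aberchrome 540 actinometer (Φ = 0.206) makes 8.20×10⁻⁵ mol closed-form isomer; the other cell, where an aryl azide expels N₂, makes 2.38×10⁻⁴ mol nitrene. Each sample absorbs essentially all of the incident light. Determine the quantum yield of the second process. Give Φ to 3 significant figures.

Photons absorbed by the actinometer: 8.20×10⁻⁵ / 0.206 = 3.981×10⁻⁴ mol.
Φ(unknown) = 2.38×10⁻⁴ / 3.981×10⁻⁴ = 0.598.

Φ = 0.598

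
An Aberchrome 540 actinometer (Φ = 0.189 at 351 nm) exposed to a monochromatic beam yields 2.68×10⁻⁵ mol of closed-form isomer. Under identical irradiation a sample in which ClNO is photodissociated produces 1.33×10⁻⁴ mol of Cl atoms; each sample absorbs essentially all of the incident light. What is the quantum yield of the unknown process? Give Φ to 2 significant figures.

Φ = 0.94

Photons absorbed by the actinometer: 2.68×10⁻⁵ / 0.189 = 1.418×10⁻⁴ mol.
Φ(unknown) = 1.33×10⁻⁴ / 1.418×10⁻⁴ = 0.94.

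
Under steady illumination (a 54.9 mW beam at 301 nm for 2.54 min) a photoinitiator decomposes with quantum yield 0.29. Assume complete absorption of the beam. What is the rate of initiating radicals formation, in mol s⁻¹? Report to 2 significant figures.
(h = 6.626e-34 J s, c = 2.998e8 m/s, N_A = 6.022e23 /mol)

Photon energy at 301 nm: hc/λ = (6.626e-34)(2.998e8)/(301e-9) = 6.600e-19 J.
Energy delivered: (54.9 mW)(152.4 s) = 8.367 J.
Photons incident: 8.367 / 6.600e-19 = 1.268e19, i.e. 1.268e19/6.022e23 = 2.106e-5 mol.
Product formed: 0.29 × 2.106e-5 = 6.107e-6 mol.
Rate: 6.107e-6 / 152.4 s = 4.0e-8 mol s⁻¹.

4.0e-8 mol s⁻¹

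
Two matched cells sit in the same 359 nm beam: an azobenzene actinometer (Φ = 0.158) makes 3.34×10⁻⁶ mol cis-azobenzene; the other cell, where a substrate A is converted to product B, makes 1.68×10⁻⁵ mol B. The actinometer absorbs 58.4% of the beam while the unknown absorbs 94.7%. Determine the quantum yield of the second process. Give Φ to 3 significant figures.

Φ = 0.490

Photons absorbed by the actinometer: 3.34×10⁻⁶ / 0.158 = 2.114×10⁻⁵ mol.
Incident flux: 2.114×10⁻⁵ / 0.584 = 3.620×10⁻⁵ einstein.
Absorbed by unknown: 0.947 × 3.620×10⁻⁵ = 3.428×10⁻⁵ mol.
Φ(unknown) = 1.68×10⁻⁵ / 3.428×10⁻⁵ = 0.490.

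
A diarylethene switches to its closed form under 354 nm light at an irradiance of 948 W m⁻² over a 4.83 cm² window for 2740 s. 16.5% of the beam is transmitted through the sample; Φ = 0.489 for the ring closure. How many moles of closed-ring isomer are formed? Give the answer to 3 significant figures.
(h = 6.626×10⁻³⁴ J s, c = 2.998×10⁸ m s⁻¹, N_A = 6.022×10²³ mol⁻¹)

0.00152 mol

Photon energy at 354 nm: hc/λ = (6.626×10⁻³⁴)(2.998×10⁸)/(354×10⁻⁹) = 5.612×10⁻¹⁹ J.
Energy delivered: (948 W m⁻²)(4.83×10⁻⁴ m²)(2740 s) = 1255 J.
Photons incident: 1255 / 5.612×10⁻¹⁹ = 2.236×10²¹, i.e. 2.236×10²¹/6.022×10²³ = 0.003713 mol.
Fraction absorbed: 1 − 16.5/100 = 0.8350.
Photons absorbed: 0.8350 × 0.003713 = 0.003100 mol.
Product: Φ × n_abs = 0.489 × 0.003100 = 0.001516 mol.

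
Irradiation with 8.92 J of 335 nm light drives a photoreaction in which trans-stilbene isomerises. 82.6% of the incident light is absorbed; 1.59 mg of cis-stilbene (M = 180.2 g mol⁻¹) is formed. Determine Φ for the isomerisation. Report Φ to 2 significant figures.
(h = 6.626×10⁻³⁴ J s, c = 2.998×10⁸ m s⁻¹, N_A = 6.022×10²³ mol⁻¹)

Φ = 0.43

Product: 1.59 mg / 180.2 g mol⁻¹ = 8.824×10⁻⁶ mol.
Photon energy at 335 nm: hc/λ = (6.626×10⁻³⁴)(2.998×10⁸)/(335×10⁻⁹) = 5.930×10⁻¹⁹ J.
Photons incident: 8.92 / 5.930×10⁻¹⁹ = 1.504×10¹⁹, i.e. 1.504×10¹⁹/6.022×10²³ = 2.498×10⁻⁵ mol.
Photons absorbed: 0.826 × 2.498×10⁻⁵ = 2.063×10⁻⁵ mol.
Φ = 8.824×10⁻⁶ mol / 2.063×10⁻⁵ mol photons = 0.43.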